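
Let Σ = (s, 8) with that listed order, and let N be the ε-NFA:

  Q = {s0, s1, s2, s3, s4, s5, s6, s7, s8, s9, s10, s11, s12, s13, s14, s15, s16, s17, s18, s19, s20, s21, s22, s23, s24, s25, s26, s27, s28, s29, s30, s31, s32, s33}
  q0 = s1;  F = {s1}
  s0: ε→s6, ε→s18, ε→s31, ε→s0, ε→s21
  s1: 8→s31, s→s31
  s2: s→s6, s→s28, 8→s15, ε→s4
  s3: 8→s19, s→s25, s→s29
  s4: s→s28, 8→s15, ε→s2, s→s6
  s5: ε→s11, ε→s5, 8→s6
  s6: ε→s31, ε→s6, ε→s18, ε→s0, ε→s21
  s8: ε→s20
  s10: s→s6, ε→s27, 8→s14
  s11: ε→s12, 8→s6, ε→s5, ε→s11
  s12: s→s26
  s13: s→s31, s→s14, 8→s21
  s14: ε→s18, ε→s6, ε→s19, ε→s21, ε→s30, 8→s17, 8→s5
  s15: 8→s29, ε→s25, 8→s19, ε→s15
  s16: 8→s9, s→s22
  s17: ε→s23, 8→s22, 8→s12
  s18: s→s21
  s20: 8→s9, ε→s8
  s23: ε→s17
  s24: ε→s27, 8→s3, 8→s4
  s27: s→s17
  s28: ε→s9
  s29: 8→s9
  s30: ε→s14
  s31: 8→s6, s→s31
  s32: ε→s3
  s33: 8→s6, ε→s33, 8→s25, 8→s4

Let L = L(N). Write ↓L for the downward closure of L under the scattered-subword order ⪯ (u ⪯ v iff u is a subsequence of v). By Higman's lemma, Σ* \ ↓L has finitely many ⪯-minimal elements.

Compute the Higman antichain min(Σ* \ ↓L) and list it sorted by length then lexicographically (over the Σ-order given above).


|Q|=34, |F|=1, |δ|=72 (34 ε).
min D↑ (2 st, q0=0, F={1}): 0:s→1,8→1 1:s→1,8→1.
's': |S_i|=[6, 5] end={s0,s18,s21,s31,s6} ∉↓L; 1/1 deletions ∈↓L.
'8': N↓-sim [6, 5] end={s0,s18,s21,s31,s6} — reject; 1/1 deletions ∈↓L.
2 minimals (antichain).

A = [s, 8].


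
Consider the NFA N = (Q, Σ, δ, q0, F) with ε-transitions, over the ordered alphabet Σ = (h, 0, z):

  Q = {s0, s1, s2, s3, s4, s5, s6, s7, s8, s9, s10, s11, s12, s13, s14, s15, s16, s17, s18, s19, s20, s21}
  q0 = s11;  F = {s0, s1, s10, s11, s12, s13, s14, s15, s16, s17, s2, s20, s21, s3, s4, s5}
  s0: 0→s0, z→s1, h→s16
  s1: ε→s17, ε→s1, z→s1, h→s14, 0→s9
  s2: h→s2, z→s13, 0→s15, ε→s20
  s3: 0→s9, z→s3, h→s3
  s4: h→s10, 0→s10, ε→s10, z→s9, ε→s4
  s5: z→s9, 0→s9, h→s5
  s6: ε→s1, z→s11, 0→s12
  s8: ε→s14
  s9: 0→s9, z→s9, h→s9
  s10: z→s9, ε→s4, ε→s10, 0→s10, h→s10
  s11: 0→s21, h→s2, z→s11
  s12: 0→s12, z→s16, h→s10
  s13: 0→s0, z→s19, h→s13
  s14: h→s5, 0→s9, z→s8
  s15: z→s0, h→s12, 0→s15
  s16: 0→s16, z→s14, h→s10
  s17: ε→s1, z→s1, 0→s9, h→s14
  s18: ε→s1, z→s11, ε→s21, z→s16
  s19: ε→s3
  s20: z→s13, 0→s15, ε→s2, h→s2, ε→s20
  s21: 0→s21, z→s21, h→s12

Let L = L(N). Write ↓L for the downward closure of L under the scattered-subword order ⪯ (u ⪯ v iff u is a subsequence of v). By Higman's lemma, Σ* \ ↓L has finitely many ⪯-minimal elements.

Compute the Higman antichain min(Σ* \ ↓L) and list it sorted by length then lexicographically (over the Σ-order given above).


|Q|=22, |F|=16, |δ|=70 (15 ε).
min D↑ (14 st, q0=0, F={11}): 0:h→1,0→2,z→0 1:h→1,0→3,z→4 2:h→5,0→2,z→2 3:h→5,0→3,z→6 4:h→4,0→6,z→7 5:h→8,0→5,z→9 6:h→9,0→6,z→10 7:h→7,0→11,z→7 8:h→8,0→8,z→11 9:h→8,0→9,z→12 10:h→12,0→11,z→10 11:h→11,0→11,z→11 12:h→13,0→11,z→12 13:h→13,0→11,z→11 [Hopcroft].
'hzz0': run [19, 17, 13, 8, 1] end={s9} — reject; 4/4 deletions ∈↓L.
'0hhz': run [19, 13, 8, 4, 1] end={s9} ∉↓L; 4/4 single-dels accept.
2 words, ⪯-incomp.

min(Σ*\↓L) = [hzz0, 0hhz].


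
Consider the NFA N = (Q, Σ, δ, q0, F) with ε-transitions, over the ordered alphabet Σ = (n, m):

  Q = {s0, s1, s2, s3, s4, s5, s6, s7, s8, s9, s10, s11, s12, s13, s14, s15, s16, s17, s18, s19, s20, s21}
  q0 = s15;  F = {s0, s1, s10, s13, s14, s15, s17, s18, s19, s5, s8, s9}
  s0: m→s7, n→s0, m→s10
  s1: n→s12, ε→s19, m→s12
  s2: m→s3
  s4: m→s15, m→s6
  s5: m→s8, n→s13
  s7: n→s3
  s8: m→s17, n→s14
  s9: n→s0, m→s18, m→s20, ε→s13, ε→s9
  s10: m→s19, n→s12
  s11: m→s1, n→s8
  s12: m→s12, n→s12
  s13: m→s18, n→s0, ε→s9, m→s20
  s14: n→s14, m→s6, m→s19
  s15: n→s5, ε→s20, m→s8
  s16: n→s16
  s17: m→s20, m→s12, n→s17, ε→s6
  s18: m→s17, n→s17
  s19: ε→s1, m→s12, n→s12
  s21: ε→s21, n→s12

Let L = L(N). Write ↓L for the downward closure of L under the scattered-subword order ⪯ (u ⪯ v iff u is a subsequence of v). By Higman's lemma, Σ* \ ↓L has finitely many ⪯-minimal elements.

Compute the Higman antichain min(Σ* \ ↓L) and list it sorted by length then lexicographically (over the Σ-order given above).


|Q|=22, |F|=12, |δ|=47 (8 ε).
min D↑ (11 st, q0=0, F={9}): 0:n→1,m→2 1:n→3,m→2 2:n→4,m→5 3:n→6,m→7 4:n→4,m→8 5:n→5,m→9 6:n→6,m→10 7:n→5,m→5 8:n→9,m→9 9:n→9,m→9 10:n→9,m→8.
'mmm': run [17, 12, 6, 2] end={s12,s20} — reject; 3/3 del acc.
'mnmn': |S_i|=[17, 12, 8, 5, 1] end={s12} ∉↓L; 4/4 single-dels accept.
'nnnmn': N↓-sim [17, 16, 14, 11, 8, 2] end={s12,s3} — reject; 5/5 del acc.
'nnmnm': N↓-sim [17, 16, 14, 10, 5, 2] end={s12,s20} rej; 5/5 single-dels accept.
4 minimals (antichain).

Antichain: [mmm, mnmn, nnnmn, nnmnm].


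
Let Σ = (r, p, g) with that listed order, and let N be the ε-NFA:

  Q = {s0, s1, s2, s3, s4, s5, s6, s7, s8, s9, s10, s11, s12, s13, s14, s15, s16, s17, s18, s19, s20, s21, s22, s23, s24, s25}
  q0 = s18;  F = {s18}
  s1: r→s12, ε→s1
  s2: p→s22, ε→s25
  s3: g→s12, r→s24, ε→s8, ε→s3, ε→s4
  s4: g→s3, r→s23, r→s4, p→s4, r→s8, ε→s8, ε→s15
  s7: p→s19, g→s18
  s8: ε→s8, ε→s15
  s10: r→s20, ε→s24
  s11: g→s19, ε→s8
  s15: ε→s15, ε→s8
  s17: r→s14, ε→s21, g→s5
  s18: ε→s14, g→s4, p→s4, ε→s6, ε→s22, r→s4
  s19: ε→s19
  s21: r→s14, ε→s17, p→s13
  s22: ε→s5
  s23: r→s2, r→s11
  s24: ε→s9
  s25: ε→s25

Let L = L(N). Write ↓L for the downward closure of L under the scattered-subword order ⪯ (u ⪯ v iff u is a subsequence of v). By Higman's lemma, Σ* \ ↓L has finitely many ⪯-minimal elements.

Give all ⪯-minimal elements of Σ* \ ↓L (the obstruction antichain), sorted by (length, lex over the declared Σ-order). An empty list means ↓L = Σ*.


|Q|=26, |F|=1, |δ|=44 (22 ε).
min D↑ (2 st, q0=0, F={1}): 0:r→1,p→1,g→1 1:r→1,p→1,g→1 [Hopcroft].
'r': run [17, 14] end={s11,s12,s15,s19,s2,s22,s23,s24,s25,s3,s4,s5,…} rej; 1/1 del acc.
'p': N↓-sim [17, 14] end={s11,s12,s15,s19,s2,s22,s23,s24,s25,s3,s4,s5,…} — reject; 1/1 single-dels accept.
'g': |S_i|=[17, 14] end={s11,s12,s15,s19,s2,s22,s23,s24,s25,s3,s4,s5,…} ∉↓L; 1/1 single-dels accept.
3 words, ⪯-incomp.

A = [r, p, g].


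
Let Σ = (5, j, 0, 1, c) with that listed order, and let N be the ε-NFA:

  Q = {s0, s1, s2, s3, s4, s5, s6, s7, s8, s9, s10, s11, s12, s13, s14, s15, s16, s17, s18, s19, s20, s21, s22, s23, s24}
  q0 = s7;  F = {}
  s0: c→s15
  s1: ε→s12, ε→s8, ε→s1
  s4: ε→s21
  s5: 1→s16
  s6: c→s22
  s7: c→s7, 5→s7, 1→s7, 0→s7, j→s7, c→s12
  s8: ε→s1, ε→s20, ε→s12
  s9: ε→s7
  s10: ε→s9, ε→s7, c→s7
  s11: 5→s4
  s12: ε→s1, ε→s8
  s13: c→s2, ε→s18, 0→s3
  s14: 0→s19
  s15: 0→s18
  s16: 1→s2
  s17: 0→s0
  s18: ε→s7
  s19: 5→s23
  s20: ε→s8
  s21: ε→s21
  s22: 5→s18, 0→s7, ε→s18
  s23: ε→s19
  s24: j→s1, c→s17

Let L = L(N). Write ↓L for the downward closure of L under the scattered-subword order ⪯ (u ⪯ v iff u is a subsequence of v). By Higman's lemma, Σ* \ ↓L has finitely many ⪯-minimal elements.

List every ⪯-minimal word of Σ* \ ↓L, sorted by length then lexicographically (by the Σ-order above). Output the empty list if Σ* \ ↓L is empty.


A = [ε].

|Q|=25, |F|=0, |δ|=40 (18 ε).
min D↑ (1 st, q0=0, F={0}): 0:5→0,j→0,0→0,1→0,c→0 [Hopcroft].
ε ∈ L(D↑) — L = ∅.


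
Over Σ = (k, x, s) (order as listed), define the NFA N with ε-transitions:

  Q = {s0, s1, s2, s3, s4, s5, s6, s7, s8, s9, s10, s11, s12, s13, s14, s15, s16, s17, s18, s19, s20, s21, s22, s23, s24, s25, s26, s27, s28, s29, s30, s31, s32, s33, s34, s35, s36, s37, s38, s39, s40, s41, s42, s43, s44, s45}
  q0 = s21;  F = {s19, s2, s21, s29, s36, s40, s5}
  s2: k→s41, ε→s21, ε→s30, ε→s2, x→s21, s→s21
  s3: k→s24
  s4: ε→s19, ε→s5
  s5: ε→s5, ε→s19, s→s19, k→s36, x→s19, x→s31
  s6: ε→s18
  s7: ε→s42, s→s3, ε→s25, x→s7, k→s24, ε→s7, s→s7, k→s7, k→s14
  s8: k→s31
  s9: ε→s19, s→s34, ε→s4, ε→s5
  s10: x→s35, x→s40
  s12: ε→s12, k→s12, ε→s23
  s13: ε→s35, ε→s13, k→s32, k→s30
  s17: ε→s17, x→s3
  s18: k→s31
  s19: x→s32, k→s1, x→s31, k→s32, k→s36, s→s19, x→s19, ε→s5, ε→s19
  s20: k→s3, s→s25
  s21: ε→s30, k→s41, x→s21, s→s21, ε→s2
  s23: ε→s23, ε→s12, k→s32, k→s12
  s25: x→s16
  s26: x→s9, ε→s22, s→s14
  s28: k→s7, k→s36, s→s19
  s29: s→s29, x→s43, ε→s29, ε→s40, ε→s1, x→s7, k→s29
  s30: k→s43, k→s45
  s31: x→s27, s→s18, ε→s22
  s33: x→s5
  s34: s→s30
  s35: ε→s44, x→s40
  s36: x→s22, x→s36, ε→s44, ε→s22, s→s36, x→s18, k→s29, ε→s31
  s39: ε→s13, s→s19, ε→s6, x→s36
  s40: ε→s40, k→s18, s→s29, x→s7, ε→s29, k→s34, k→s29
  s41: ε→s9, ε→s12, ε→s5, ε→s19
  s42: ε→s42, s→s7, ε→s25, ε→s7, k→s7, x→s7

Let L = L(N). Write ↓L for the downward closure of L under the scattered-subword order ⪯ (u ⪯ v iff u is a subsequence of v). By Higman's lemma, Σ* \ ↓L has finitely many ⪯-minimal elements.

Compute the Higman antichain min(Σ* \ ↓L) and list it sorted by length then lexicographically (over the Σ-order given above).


|Q|=46, |F|=7, |δ|=114 (45 ε).
min D↑ (5 st, q0=0, F={4}): 0:k→1,x→0,s→0 1:k→2,x→1,s→1 2:k→3,x→2,s→2 3:k→3,x→4,s→3 4:k→4,x→4,s→4 (ε-aug+det+¬).
'kkkx': |S_i|=[30, 28, 23, 21, 9] end={s14,s16,s24,s25,s27,s3,s42,s43,s7} ∉↓L; 4/4 deletions ∈↓L.
1 obstructions.

min(Σ*\↓L) = [kkkx].


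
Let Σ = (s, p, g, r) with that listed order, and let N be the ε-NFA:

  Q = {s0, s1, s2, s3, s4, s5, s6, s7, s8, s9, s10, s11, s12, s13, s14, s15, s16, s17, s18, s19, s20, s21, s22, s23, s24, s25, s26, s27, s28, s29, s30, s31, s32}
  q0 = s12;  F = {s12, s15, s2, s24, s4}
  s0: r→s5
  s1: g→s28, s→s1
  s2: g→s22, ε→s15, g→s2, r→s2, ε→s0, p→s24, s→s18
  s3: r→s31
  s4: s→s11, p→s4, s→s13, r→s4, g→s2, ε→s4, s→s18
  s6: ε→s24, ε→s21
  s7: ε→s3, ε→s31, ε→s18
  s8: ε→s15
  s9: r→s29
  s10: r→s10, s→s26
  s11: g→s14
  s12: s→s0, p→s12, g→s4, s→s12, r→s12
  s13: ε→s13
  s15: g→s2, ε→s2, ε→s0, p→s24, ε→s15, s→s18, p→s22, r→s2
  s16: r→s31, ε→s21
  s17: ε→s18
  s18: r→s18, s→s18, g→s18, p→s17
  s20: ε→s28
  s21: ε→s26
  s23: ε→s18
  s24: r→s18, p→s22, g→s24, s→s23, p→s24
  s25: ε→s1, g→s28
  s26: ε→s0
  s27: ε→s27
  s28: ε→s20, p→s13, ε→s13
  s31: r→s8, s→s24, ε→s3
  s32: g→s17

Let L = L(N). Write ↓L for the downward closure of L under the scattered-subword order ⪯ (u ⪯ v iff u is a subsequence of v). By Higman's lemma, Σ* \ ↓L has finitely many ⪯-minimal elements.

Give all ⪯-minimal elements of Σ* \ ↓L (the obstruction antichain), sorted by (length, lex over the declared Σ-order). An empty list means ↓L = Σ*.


min(Σ*\↓L) = [gs, ggpr].

|Q|=33, |F|=5, |δ|=68 (24 ε).
min D↑ (5 st, q0=0, F={2}): 0:s→0,p→0,g→1,r→0 1:s→2,p→1,g→3,r→1 2:s→2,p→2,g→2,r→2 3:s→2,p→4,g→3,r→3 4:s→2,p→4,g→4,r→2 [Hopcroft].
'gs': |S_i|=[14, 13, 6] end={s11,s13,s14,s17,s18,s23} ∉↓L; 2/2 single-dels accept.
'ggpr': N↓-sim [14, 13, 10, 5, 2] end={s17,s18} ∉↓L; 4/4 single-dels accept.
2 words, ⪯-incomp.


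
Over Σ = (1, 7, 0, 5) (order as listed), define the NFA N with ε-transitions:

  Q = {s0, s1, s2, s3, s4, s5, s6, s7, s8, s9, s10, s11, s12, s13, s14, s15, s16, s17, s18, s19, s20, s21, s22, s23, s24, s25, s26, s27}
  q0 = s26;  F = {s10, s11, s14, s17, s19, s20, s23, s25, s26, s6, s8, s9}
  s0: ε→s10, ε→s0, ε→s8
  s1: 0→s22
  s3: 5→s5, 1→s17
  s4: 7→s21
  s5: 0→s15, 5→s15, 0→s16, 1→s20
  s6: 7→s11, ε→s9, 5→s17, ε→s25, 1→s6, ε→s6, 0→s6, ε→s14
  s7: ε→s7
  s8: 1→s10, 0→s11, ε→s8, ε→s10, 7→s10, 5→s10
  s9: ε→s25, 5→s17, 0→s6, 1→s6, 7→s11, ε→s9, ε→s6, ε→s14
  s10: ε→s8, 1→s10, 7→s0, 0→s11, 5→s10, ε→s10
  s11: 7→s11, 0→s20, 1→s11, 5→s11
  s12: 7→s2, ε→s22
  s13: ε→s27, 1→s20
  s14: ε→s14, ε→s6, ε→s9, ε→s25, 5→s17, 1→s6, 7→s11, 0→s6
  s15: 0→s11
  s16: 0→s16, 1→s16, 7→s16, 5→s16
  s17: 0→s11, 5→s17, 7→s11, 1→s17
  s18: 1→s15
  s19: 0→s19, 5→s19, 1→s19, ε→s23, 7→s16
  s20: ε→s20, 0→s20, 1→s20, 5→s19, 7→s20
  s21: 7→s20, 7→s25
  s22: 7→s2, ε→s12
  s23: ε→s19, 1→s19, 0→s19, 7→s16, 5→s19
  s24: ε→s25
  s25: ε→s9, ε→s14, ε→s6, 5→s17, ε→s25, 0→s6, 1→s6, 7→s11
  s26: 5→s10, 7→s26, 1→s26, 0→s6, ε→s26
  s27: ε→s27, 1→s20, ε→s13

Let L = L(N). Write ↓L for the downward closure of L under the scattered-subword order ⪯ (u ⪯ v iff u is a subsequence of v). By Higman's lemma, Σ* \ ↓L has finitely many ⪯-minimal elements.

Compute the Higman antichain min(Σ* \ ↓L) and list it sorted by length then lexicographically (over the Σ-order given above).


|Q|=28, |F|=12, |δ|=102 (34 ε).
min D↑ (8 st, q0=0, F={7}): 0:1→0,7→0,0→1,5→2 1:1→1,7→3,0→1,5→4 2:1→2,7→2,0→3,5→2 3:1→3,7→3,0→5,5→3 4:1→4,7→3,0→3,5→4 5:1→5,7→5,0→5,5→6 6:1→6,7→7,0→6,5→6 7:1→7,7→7,0→7,5→7.
'07057': N↓-sim [14, 10, 5, 4, 3, 1] end={s16} rej; 5/5 deletions ∈↓L.
'50057': |S_i|=[14, 9, 5, 4, 3, 1] end={s16} ∉↓L; 5/5 del acc.
2 minimals (antichain).

Antichain: [07057, 50057].


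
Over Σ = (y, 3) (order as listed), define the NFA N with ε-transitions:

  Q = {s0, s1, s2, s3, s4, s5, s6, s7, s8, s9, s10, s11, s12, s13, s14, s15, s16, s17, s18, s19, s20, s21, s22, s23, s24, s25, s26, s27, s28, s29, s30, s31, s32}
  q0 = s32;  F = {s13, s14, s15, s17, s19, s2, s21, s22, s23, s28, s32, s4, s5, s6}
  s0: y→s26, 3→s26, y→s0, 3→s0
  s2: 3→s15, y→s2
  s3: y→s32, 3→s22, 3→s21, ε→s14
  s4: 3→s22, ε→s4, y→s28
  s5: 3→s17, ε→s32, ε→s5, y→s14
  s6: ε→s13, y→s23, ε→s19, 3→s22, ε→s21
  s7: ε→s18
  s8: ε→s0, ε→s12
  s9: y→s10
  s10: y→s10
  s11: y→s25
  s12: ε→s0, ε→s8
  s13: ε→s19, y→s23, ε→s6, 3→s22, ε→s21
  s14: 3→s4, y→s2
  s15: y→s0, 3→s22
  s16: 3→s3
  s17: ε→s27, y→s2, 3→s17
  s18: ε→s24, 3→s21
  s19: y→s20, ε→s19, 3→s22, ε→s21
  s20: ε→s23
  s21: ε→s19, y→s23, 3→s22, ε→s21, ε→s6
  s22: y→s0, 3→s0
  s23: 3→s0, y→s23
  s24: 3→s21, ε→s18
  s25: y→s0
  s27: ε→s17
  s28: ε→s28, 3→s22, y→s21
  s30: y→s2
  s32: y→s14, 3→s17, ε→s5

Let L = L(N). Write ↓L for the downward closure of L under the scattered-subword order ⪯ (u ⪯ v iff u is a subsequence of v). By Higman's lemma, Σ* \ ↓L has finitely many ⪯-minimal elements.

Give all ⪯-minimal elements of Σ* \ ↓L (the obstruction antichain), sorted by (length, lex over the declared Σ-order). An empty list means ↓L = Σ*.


min(Σ*\↓L) = [yy3y, y33y, y333, 3y3y, y3yyy3].

|Q|=33, |F|=14, |δ|=70 (27 ε).
min D↑ (11 st, q0=0, F={8}): 0:y→1,3→2 1:y→3,3→4 2:y→3,3→2 3:y→3,3→5 4:y→6,3→7 5:y→8,3→7 6:y→9,3→7 7:y→8,3→8 8:y→8,3→8 9:y→10,3→7 10:y→10,3→8 [Hopcroft].
'yy3y': run [18, 14, 12, 4, 2] end={s0,s26} ∉↓L; 4/4 deletions ∈↓L.
'y33y': |S_i|=[18, 14, 12, 3, 2] end={s0,s26} — reject; 4/4 single-dels accept.
'y333': run [18, 14, 12, 3, 2] end={s0,s26} rej; 4/4 deletions ∈↓L.
'3y3y': run [18, 15, 12, 4, 2] end={s0,s26} — reject; 4/4 deletions ∈↓L.
'y3yyy3': N↓-sim [18, 14, 12, 10, 9, 4, 2] end={s0,s26} rej; 6/6 single-dels accept.
5 obstructions.


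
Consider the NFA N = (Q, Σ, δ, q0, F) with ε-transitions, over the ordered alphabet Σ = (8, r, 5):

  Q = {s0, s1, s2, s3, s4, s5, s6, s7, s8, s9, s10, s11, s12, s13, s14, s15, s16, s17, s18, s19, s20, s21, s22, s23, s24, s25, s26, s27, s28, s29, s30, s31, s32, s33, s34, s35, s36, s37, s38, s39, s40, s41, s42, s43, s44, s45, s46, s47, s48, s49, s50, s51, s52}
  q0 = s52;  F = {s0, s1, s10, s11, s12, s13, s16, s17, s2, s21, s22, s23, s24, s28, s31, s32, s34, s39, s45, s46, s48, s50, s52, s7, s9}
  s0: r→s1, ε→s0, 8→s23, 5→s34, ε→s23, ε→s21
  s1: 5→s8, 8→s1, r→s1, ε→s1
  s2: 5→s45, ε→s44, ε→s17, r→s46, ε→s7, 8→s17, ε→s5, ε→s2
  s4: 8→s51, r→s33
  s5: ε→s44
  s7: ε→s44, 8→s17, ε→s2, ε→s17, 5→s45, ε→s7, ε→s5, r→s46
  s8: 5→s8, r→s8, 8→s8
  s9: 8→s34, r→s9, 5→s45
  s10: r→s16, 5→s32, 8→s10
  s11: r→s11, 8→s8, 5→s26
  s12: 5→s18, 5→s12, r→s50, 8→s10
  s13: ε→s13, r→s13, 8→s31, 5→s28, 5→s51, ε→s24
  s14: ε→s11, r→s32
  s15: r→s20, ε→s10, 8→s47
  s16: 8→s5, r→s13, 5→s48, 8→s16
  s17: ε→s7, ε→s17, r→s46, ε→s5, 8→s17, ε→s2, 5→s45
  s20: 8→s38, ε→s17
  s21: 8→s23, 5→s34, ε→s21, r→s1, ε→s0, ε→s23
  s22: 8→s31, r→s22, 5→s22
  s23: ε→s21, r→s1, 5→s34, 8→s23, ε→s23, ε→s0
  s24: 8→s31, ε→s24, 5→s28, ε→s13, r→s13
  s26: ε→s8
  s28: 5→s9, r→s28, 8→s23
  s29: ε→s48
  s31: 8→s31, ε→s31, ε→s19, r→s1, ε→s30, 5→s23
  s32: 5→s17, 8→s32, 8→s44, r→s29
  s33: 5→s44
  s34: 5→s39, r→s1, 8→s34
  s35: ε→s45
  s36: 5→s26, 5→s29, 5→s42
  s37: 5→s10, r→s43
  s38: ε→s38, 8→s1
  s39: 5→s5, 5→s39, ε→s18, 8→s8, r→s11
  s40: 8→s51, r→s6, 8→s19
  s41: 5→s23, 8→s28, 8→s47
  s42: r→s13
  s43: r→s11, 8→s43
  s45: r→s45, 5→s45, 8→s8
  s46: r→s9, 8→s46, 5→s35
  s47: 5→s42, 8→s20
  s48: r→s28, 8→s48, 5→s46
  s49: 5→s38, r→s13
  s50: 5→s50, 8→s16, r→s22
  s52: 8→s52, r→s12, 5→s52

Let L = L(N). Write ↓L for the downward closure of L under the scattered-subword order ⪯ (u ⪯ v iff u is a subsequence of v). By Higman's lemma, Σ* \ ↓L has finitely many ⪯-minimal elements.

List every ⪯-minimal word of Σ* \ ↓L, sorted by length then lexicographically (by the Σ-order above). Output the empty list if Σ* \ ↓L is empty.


A = [r85558, rrr8r5].

|Q|=53, |F|=25, |δ|=149 (40 ε).
min D↑ (21 st, q0=0, F={17}): 0:8→0,r→1,5→0 1:8→2,r→3,5→1 2:8→2,r→4,5→5 3:8→4,r→6,5→3 4:8→4,r→7,5→8 5:8→5,r→8,5→9 6:8→10,r→6,5→6 7:8→10,r→7,5→11 8:8→8,r→11,5→12 9:8→9,r→12,5→13 10:8→10,r→14,5→15 11:8→15,r→11,5→16 12:8→12,r→16,5→13 13:8→17,r→13,5→13 14:8→14,r→14,5→17 15:8→15,r→14,5→18 16:8→18,r→16,5→13 17:8→17,r→17,5→17 18:8→18,r→14,5→19 19:8→17,r→20,5→19 20:8→17,r→20,5→17 [Hopcroft].
'r85558': N↓-sim [35, 34, 31, 24, 16, 9, 1] end={s8} ∉↓L; 6/6 del acc.
'rrr8r5': N↓-sim [35, 34, 28, 22, 15, 4, 2] end={s26,s8} ∉↓L; 6/6 del acc.
2 words, ⪯-incomp.


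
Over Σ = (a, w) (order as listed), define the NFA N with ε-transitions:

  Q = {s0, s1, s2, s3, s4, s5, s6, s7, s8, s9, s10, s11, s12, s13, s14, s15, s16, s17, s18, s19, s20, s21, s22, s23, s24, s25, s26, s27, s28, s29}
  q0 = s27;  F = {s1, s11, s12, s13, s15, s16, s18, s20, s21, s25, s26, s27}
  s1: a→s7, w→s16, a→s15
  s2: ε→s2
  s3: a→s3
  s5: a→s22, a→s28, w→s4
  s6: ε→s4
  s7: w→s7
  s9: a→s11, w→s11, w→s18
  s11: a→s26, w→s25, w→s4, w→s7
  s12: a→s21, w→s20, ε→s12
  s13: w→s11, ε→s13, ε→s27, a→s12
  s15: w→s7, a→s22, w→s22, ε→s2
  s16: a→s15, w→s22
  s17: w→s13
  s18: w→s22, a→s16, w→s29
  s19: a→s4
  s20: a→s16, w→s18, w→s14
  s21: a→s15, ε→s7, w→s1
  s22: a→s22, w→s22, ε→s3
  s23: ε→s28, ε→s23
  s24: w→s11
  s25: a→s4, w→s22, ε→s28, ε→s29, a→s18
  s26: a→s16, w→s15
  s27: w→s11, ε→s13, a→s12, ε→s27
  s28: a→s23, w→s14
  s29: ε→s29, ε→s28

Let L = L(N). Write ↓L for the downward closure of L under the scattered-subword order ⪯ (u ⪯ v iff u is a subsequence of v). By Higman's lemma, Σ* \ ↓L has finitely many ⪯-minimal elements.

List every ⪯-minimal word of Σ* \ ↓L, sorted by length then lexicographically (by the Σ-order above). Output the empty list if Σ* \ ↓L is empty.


min(Σ*\↓L) = [www, aaaa, aaaw, awaw, waaw, wawa].

|Q|=30, |F|=12, |δ|=62 (16 ε).
min D↑ (12 st, q0=0, F={11}): 0:a→1,w→2 1:a→3,w→4 2:a→5,w→6 3:a→7,w→8 4:a→9,w→10 5:a→9,w→7 6:a→10,w→11 7:a→11,w→11 8:a→7,w→9 9:a→7,w→11 10:a→9,w→11 11:a→11,w→11 [Hopcroft].
'www': run [21, 17, 13, 7] end={s14,s22,s23,s28,s29,s3,s7} ∉↓L; 3/3 deletions ∈↓L.
'aaaa': N↓-sim [21, 17, 11, 8, 5] end={s14,s22,s23,s28,s3} — reject; 4/4 deletions ∈↓L.
'aaaw': N↓-sim [21, 17, 11, 8, 4] end={s14,s22,s3,s7} ∉↓L; 4/4 deletions ∈↓L.
'awaw': run [21, 17, 13, 9, 4] end={s14,s22,s3,s7} ∉↓L; 4/4 del acc.
'waaw': run [21, 17, 13, 9, 4] end={s14,s22,s3,s7} — reject; 4/4 del acc.
'wawa': |S_i|=[21, 17, 13, 9, 5] end={s14,s22,s23,s28,s3} — reject; 4/4 single-dels accept.
6 obstructions.


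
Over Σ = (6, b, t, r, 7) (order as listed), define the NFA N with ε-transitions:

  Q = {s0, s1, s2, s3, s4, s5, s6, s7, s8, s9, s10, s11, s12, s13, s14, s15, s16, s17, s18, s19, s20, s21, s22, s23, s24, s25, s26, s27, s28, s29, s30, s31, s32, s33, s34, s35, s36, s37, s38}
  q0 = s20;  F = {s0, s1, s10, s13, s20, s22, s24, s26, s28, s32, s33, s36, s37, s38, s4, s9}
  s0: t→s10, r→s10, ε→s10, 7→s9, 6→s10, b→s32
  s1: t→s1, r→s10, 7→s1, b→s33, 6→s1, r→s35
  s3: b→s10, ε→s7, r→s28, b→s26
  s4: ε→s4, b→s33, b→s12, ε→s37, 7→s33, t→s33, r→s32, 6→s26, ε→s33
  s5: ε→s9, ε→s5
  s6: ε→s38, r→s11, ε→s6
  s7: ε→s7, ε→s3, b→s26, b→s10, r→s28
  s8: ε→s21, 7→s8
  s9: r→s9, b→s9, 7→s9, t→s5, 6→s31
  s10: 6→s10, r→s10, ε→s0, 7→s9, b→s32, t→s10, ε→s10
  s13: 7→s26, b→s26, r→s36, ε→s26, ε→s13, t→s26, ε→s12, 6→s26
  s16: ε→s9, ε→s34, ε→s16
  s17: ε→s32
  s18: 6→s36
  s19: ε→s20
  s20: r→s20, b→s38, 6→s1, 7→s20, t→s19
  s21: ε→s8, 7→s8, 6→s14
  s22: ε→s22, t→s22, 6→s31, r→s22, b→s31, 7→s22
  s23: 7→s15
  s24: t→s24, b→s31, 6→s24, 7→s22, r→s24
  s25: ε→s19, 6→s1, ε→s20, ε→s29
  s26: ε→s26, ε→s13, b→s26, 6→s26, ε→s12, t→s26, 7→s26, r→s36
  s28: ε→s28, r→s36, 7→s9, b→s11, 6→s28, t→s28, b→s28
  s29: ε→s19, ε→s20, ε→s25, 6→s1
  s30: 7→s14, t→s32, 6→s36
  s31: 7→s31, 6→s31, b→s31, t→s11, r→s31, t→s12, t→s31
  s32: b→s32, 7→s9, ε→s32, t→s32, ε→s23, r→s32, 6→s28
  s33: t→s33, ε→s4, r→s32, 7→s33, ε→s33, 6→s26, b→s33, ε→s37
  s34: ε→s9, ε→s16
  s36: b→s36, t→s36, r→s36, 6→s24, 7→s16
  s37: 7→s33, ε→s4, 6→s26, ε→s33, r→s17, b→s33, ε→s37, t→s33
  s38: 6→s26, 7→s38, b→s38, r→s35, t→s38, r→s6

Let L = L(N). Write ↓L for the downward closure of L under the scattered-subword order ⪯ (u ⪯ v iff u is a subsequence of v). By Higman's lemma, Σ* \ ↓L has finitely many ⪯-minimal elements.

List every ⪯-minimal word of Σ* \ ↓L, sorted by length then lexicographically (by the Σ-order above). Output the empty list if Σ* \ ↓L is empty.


A = [6r76, b6r6b].

|Q|=39, |F|=16, |δ|=152 (44 ε).
min D↑ (13 st, q0=0, F={10}): 0:6→1,b→2,t→0,r→0,7→0 1:6→1,b→3,t→1,r→4,7→1 2:6→5,b→2,t→2,r→2,7→2 3:6→5,b→3,t→3,r→6,7→3 4:6→4,b→6,t→4,r→4,7→7 5:6→5,b→5,t→5,r→8,7→5 6:6→9,b→6,t→6,r→6,7→7 7:6→10,b→7,t→7,r→7,7→7 8:6→11,b→8,t→8,r→8,7→7 9:6→9,b→9,t→9,r→8,7→7 10:6→10,b→10,t→10,r→10,7→10 11:6→11,b→10,t→11,r→11,7→12 12:6→10,b→10,t→12,r→12,7→12 [Hopcroft].
'6r76': |S_i|=[28, 24, 18, 9, 3] end={s11,s12,s31} — reject; 4/4 del acc.
'b6r6b': N↓-sim [28, 23, 13, 10, 5, 3] end={s11,s12,s31} ∉↓L; 5/5 del acc.
2 obstructions.


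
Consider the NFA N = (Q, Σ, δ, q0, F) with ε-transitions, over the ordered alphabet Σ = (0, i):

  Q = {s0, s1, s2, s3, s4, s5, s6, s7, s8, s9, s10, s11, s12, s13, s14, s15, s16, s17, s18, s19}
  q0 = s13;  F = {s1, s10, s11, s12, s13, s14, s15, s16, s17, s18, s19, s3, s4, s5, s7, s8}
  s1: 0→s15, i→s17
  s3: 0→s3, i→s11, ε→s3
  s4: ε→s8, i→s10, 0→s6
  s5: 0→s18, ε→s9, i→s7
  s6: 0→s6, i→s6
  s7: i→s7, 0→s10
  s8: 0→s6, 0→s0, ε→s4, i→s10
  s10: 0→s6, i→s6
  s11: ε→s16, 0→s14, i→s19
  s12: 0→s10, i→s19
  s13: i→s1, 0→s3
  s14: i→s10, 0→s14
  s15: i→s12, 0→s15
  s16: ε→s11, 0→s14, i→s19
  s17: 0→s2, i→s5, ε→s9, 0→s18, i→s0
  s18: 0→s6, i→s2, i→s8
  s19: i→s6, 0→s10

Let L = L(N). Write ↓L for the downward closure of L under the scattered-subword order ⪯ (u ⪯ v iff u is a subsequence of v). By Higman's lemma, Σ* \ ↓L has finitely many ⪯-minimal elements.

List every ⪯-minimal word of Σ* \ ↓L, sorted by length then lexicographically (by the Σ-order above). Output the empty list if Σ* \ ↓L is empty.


A = [0iii, ii00, 0i0i0, i0i0i, iiii0i].

|Q|=20, |F|=16, |δ|=45 (7 ε).
min D↑ (15 st, q0=0, F={12}): 0:0→1,i→2 1:0→1,i→3 2:0→4,i→5 3:0→6,i→7 4:0→4,i→8 5:0→9,i→10 6:0→6,i→11 7:0→11,i→12 8:0→11,i→7 9:0→12,i→13 10:0→9,i→14 11:0→12,i→12 12:0→12,i→12 13:0→12,i→11 14:0→11,i→14.
'0iii': N↓-sim [20, 14, 11, 3, 1] end={s6} — reject; 4/4 deletions ∈↓L.
'ii00': |S_i|=[20, 18, 13, 7, 2] end={s0,s6} rej; 4/4 deletions ∈↓L.
'0i0i0': |S_i|=[20, 14, 11, 4, 2, 1] end={s6} — reject; 5/5 single-dels accept.
'i0i0i': run [20, 18, 11, 8, 3, 1] end={s6} — reject; 5/5 single-dels accept.
'iiii0i': N↓-sim [20, 18, 13, 11, 7, 3, 1] end={s6} — reject; 6/6 single-dels accept.
5 minimals (antichain).


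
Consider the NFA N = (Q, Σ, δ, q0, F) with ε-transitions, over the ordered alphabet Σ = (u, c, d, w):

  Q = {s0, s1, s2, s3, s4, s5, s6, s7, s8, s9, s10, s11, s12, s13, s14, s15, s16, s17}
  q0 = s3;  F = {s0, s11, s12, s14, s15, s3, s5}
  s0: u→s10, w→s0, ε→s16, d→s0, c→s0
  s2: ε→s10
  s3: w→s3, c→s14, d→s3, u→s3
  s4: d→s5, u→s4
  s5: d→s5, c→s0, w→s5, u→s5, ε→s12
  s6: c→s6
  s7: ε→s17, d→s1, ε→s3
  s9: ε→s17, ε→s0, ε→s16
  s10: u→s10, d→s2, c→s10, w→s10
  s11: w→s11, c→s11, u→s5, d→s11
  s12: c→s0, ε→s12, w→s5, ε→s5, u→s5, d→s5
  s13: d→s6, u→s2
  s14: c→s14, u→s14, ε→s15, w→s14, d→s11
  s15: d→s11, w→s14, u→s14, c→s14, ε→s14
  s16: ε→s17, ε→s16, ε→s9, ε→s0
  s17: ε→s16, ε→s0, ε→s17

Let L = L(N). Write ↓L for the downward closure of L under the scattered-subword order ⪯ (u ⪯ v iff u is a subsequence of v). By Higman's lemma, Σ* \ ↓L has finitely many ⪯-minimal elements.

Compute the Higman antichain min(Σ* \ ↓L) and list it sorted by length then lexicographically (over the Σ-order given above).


Antichain: [cducu].

|Q|=18, |F|=7, |δ|=57 (19 ε).
min D↑ (6 st, q0=0, F={5}): 0:u→0,c→1,d→0,w→0 1:u→1,c→1,d→2,w→1 2:u→3,c→2,d→2,w→2 3:u→3,c→4,d→3,w→3 4:u→5,c→4,d→4,w→4 5:u→5,c→5,d→5,w→5.
'cducu': N↓-sim [12, 11, 9, 8, 6, 2] end={s10,s2} — reject; 5/5 del acc.
1 obstructions.


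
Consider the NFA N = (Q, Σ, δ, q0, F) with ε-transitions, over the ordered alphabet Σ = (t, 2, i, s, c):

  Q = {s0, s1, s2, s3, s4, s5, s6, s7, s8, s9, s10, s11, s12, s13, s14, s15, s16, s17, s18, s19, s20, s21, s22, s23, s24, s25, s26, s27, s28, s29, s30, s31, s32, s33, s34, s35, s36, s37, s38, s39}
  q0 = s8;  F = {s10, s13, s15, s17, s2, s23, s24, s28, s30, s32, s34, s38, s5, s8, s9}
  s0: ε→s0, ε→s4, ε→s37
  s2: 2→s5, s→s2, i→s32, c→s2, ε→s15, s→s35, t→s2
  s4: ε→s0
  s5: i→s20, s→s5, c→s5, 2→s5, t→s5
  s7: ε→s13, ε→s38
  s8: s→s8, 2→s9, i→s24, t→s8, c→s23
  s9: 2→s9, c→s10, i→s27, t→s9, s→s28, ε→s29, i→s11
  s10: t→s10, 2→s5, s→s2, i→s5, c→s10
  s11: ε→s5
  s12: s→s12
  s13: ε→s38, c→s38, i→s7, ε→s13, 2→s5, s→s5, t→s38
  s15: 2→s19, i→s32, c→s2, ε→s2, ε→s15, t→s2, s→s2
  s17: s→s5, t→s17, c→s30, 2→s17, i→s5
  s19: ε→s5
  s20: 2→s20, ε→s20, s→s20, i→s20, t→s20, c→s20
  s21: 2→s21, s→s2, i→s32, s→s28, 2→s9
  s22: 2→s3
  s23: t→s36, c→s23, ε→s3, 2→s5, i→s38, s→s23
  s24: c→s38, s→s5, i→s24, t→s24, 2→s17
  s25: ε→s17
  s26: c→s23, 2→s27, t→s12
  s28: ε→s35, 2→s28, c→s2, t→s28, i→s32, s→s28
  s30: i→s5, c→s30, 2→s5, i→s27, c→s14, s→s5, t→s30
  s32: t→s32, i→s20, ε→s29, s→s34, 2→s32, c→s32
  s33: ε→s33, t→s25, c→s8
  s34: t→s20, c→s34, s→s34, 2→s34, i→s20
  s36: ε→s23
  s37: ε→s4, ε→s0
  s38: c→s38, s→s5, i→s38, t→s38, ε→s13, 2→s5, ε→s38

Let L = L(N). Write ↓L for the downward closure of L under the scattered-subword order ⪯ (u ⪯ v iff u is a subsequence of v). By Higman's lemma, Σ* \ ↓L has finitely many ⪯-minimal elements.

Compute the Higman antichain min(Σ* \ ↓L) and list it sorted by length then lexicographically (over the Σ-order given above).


A = [2ii, isi, c2i, 2sist].

|Q|=40, |F|=15, |δ|=121 (25 ε).
min D↑ (14 st, q0=0, F={9}): 0:t→0,2→1,i→2,s→0,c→3 1:t→1,2→1,i→4,s→5,c→6 2:t→2,2→7,i→2,s→4,c→8 3:t→3,2→4,i→8,s→3,c→3 4:t→4,2→4,i→9,s→4,c→4 5:t→5,2→5,i→10,s→5,c→11 6:t→6,2→4,i→4,s→11,c→6 7:t→7,2→7,i→4,s→4,c→12 8:t→8,2→4,i→8,s→4,c→8 9:t→9,2→9,i→9,s→9,c→9 10:t→10,2→10,i→9,s→13,c→10 11:t→11,2→4,i→10,s→11,c→11 12:t→12,2→4,i→4,s→4,c→12 13:t→9,2→13,i→9,s→13,c→13 (ε-aug+det+¬).
'2ii': |S_i|=[25, 17, 7, 1] end={s20} — reject; 3/3 del acc.
'isi': |S_i|=[25, 14, 3, 1] end={s20} ∉↓L; 3/3 single-dels accept.
'c2i': run [25, 19, 6, 1] end={s20} rej; 3/3 single-dels accept.
'2sist': |S_i|=[25, 17, 10, 4, 2, 1] end={s20} — reject; 5/5 del acc.
4 obstructions.


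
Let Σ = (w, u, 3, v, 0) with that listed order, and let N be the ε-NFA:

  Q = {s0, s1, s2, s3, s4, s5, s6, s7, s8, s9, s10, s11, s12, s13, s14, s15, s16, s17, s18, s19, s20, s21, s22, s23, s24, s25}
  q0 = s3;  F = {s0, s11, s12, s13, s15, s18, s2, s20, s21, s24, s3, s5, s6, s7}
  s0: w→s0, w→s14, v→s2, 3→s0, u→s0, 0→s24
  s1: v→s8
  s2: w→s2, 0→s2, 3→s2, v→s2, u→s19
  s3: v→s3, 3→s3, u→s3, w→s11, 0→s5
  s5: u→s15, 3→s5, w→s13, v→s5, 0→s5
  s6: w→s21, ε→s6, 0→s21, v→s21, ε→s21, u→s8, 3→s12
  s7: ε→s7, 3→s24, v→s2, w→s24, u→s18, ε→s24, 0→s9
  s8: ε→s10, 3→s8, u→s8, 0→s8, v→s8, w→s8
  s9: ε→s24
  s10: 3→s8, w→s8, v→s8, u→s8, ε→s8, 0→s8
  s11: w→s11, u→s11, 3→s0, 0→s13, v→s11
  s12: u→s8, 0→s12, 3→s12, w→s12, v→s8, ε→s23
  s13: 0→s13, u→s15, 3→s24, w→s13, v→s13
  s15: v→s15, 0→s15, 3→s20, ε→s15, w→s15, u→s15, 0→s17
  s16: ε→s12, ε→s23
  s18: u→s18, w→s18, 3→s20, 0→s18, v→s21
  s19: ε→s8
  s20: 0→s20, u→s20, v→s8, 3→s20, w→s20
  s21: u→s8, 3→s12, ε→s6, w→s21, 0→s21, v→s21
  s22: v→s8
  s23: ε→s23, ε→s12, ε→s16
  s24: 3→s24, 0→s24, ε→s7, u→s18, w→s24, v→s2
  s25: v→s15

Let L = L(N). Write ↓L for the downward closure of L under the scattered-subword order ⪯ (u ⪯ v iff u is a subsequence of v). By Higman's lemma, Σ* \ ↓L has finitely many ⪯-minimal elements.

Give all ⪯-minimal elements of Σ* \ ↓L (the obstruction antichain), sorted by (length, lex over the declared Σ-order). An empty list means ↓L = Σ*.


Antichain: [w3vu, 0u3v].

|Q|=26, |F|=14, |δ|=102 (17 ε).
min D↑ (13 st, q0=0, F={9}): 0:w→1,u→0,3→0,v→0,0→2 1:w→1,u→1,3→3,v→1,0→4 2:w→4,u→5,3→2,v→2,0→2 3:w→3,u→3,3→3,v→6,0→7 4:w→4,u→5,3→7,v→4,0→4 5:w→5,u→5,3→8,v→5,0→5 6:w→6,u→9,3→6,v→6,0→6 7:w→7,u→10,3→7,v→6,0→7 8:w→8,u→8,3→8,v→9,0→8 9:w→9,u→9,3→9,v→9,0→9 10:w→10,u→10,3→8,v→11,0→10 11:w→11,u→9,3→12,v→11,0→11 12:w→12,u→9,3→12,v→9,0→12.
'w3vu': N↓-sim [22, 20, 16, 9, 3] end={s10,s19,s8} ∉↓L; 4/4 single-dels accept.
'0u3v': N↓-sim [22, 18, 12, 6, 2] end={s10,s8} rej; 4/4 del acc.
2 words, ⪯-incomp.


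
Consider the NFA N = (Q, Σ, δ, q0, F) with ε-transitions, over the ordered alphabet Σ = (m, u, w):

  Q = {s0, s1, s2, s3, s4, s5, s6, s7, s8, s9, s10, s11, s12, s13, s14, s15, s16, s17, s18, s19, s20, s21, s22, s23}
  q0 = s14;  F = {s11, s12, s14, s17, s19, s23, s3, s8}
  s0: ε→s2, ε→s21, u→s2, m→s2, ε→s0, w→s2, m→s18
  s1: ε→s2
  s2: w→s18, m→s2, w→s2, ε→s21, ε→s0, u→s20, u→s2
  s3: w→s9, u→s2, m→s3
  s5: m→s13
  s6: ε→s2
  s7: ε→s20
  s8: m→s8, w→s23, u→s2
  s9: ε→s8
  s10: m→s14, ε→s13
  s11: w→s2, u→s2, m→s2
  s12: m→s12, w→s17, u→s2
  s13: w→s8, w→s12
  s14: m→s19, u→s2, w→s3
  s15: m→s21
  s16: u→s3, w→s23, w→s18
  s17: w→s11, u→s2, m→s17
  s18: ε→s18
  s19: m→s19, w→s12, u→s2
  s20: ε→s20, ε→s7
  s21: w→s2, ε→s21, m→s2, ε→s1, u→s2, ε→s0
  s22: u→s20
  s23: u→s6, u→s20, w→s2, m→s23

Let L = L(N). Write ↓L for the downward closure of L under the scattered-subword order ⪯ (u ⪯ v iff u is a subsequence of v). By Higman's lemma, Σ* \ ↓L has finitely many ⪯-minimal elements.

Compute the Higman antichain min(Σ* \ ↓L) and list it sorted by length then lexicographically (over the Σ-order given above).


Antichain: [u, wwww, mwwwm].

|Q|=24, |F|=8, |δ|=62 (16 ε).
min D↑ (9 st, q0=0, F={2}): 0:m→1,u→2,w→3 1:m→1,u→2,w→4 2:m→2,u→2,w→2 3:m→3,u→2,w→5 4:m→4,u→2,w→6 5:m→5,u→2,w→7 6:m→6,u→2,w→8 7:m→7,u→2,w→2 8:m→2,u→2,w→2 [Hopcroft].
'u': |S_i|=[17, 8] end={s0,s1,s18,s2,s20,s21,s6,s7} ∉↓L; 1/1 deletions ∈↓L.
'wwww': run [17, 15, 13, 10, 7] end={s0,s1,s18,s2,s20,s21,s7} — reject; 4/4 deletions ∈↓L.
'mwwwm': N↓-sim [17, 16, 14, 11, 8, 7] end={s0,s1,s18,s2,s20,s21,s7} rej; 5/5 single-dels accept.
3 obstructions.


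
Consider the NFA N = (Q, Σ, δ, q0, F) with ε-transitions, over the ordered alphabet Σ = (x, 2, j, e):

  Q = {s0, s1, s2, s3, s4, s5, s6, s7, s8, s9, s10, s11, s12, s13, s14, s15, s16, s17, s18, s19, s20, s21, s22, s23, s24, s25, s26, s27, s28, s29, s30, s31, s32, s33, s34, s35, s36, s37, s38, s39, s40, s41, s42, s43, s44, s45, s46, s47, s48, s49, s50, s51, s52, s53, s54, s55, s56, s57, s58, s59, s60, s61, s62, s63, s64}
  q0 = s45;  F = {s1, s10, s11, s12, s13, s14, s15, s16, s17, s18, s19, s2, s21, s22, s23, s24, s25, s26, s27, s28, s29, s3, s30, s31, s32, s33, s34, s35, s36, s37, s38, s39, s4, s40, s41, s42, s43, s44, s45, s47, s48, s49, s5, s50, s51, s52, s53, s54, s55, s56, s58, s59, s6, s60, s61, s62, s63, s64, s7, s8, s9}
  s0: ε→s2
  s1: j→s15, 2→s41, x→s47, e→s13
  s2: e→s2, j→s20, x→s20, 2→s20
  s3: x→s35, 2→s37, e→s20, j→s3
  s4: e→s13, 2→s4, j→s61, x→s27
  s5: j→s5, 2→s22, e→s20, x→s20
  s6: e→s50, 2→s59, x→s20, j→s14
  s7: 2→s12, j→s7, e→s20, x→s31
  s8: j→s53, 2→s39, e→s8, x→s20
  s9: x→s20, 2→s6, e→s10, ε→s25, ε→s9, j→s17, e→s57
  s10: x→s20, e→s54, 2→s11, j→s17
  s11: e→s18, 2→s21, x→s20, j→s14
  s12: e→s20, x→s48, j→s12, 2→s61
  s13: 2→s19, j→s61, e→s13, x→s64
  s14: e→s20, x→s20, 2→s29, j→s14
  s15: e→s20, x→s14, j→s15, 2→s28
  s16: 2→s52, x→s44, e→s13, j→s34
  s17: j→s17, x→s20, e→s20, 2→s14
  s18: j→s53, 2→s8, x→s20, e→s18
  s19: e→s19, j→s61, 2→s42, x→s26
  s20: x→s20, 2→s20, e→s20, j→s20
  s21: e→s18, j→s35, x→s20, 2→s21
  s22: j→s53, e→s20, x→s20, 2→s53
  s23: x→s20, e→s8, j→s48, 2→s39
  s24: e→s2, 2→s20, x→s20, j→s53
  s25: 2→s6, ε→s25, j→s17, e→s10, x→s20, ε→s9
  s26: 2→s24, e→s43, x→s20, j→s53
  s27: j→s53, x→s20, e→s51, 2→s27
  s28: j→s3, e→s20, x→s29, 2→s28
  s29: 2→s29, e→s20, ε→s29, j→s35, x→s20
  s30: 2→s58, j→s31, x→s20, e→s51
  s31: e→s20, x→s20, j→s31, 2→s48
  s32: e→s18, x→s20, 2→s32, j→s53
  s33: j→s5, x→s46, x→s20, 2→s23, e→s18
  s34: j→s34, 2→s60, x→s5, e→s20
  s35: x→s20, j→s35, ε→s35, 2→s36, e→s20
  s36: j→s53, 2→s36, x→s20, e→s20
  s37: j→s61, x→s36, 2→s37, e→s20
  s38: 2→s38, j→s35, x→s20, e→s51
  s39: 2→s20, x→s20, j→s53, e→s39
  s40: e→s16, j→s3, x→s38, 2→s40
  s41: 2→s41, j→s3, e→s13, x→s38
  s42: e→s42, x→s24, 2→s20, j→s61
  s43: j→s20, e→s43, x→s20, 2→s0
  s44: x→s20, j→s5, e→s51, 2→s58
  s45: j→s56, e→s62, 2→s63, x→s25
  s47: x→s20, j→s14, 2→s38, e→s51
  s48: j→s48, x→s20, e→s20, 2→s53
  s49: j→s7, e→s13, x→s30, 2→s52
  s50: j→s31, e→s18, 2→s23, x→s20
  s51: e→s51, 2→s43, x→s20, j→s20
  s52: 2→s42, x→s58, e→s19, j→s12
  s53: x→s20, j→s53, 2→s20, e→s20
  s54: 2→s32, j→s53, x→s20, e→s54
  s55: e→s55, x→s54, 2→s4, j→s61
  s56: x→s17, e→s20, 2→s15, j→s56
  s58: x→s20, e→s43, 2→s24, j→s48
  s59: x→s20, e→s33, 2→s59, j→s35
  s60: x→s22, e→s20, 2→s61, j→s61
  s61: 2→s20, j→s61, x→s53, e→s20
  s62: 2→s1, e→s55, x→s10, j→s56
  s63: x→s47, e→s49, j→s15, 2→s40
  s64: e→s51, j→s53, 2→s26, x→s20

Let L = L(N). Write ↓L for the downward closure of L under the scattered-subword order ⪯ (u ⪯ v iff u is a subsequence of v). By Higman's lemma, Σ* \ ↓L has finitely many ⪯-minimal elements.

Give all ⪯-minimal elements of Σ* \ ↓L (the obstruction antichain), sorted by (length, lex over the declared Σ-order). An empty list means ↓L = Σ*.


|Q|=65, |F|=61, |δ|=257 (7 ε).
min D↑ (61 st, q0=0, F={5}): 0:x→1,2→2,j→3,e→4 1:x→5,2→6,j→7,e→8 2:x→9,2→10,j→11,e→12 3:x→7,2→11,j→3,e→5 4:x→8,2→13,j→3,e→14 5:x→5,2→5,j→5,e→5 6:x→5,2→15,j→16,e→17 7:x→5,2→16,j→7,e→5 8:x→5,2→18,j→7,e→19 9:x→5,2→20,j→16,e→21 10:x→20,2→10,j→22,e→23 11:x→16,2→24,j→11,e→5 12:x→25,2→26,j→27,e→28 13:x→9,2→29,j→11,e→28 14:x→19,2→30,j→31,e→14 15:x→5,2→15,j→32,e→33 16:x→5,2→34,j→16,e→5 17:x→5,2→35,j→36,e→37 18:x→5,2→38,j→16,e→37 19:x→5,2→39,j→40,e→19 20:x→5,2→20,j→32,e→21 21:x→5,2→41,j→5,e→21 22:x→32,2→42,j→22,e→5 23:x→43,2→26,j→44,e→28 24:x→34,2→24,j→22,e→5 25:x→5,2→45,j→36,e→21 26:x→45,2→46,j→47,e→48 27:x→36,2→47,j→27,e→5 28:x→49,2→48,j→31,e→28 29:x→20,2→29,j→22,e→28 30:x→50,2→30,j→31,e→28 31:x→40,2→5,j→31,e→5 32:x→5,2→51,j→32,e→5 33:x→5,2→35,j→52,e→37 34:x→5,2→34,j→32,e→5 35:x→5,2→53,j→54,e→55 36:x→5,2→54,j→36,e→5 37:x→5,2→55,j→40,e→37 38:x→5,2→38,j→32,e→37 39:x→5,2→39,j→40,e→37 40:x→5,2→5,j→40,e→5 41:x→5,2→56,j→5,e→41 42:x→51,2→42,j→31,e→5 43:x→5,2→45,j→52,e→21 44:x→52,2→57,j→44,e→5 45:x→5,2→58,j→54,e→41 46:x→58,2→5,j→31,e→46 47:x→54,2→31,j→47,e→5 48:x→59,2→46,j→31,e→48 49:x→5,2→59,j→40,e→21 50:x→5,2→50,j→40,e→21 51:x→5,2→51,j→40,e→5 52:x→5,2→60,j→52,e→5 53:x→5,2→5,j→40,e→53 54:x→5,2→40,j→54,e→5 55:x→5,2→53,j→40,e→55 56:x→5,2→5,j→5,e→56 57:x→60,2→31,j→31,e→5 58:x→5,2→5,j→40,e→56 59:x→5,2→58,j→40,e→41 60:x→5,2→40,j→40,e→5.
'xx': |S_i|=[65, 41, 2] end={s20,s46} rej; 2/2 deletions ∈↓L.
'je': N↓-sim [65, 21, 1] end={s20} rej; 2/2 single-dels accept.
'2xej': run [65, 55, 24, 5, 1] end={s20} ∉↓L; 4/4 del acc.
'eej2': |S_i|=[65, 58, 21, 3, 1] end={s20} — reject; 4/4 single-dels accept.
'2e222': run [65, 55, 34, 19, 8, 1] end={s20} ∉↓L; 5/5 single-dels accept.
'22j2j2': run [65, 55, 43, 13, 7, 3, 1] end={s20} rej; 6/6 del acc.
6 minimals (antichain).

min(Σ*\↓L) = [xx, je, 2xej, eej2, 2e222, 22j2j2].
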